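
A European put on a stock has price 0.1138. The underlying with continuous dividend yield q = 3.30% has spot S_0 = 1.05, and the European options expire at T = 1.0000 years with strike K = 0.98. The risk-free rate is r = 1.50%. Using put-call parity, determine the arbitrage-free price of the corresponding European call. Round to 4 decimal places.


Answer: Call price = 0.1643

Derivation:
Put-call parity: C - P = S_0 * exp(-qT) - K * exp(-rT).
S_0 * exp(-qT) = 1.0500 * 0.96753856 = 1.01591549
K * exp(-rT) = 0.9800 * 0.98511194 = 0.96540970
C = P + S*exp(-qT) - K*exp(-rT)
C = 0.1138 + 1.01591549 - 0.96540970 = 0.1643


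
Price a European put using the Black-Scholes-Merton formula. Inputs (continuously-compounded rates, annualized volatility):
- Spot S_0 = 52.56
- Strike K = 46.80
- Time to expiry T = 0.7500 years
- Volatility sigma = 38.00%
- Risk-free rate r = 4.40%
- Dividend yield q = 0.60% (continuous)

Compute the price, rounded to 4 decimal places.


d1 = (ln(S/K) + (r - q + 0.5*sigma^2) * T) / (sigma * sqrt(T)) = 0.60385421
d2 = d1 - sigma * sqrt(T) = 0.27476455
exp(-rT) = 0.96753856; exp(-qT) = 0.99551011
P = K * exp(-rT) * N(-d2) - S_0 * exp(-qT) * N(-d1)
N(-d1) = 0.27297029; N(-d2) = 0.39174857
P = 46.8000 * 0.96753856 * 0.39174857 - 52.5600 * 0.99551011 * 0.27297029 = 3.4558

Answer: Price = 3.4558


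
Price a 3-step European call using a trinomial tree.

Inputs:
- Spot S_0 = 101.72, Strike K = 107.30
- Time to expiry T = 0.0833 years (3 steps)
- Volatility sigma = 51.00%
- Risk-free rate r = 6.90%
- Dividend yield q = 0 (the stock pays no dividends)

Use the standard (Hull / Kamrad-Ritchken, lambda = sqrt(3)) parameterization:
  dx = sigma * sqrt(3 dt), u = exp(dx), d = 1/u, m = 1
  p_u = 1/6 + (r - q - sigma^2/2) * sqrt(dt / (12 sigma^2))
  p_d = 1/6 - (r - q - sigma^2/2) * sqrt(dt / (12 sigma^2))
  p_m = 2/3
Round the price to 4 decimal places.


Answer: Price = V(0,0) = 4.1074

Derivation:
dt = T/N = 0.027767; dx = sigma*sqrt(3*dt) = 0.147195
u = exp(dx) = 1.158580; d = 1/u = 0.863126
p_u = 0.160908, p_m = 0.666667, p_d = 0.172425
Discount per step: exp(-r*dt) = 0.998086
Stock lattice S(k, j) with j the centered position index:
  k=0: S(0,+0) = 101.7200
  k=1: S(1,-1) = 87.7972; S(1,+0) = 101.7200; S(1,+1) = 117.8507
  k=2: S(2,-2) = 75.7800; S(2,-1) = 87.7972; S(2,+0) = 101.7200; S(2,+1) = 117.8507; S(2,+2) = 136.5395
  k=3: S(3,-3) = 65.4077; S(3,-2) = 75.7800; S(3,-1) = 87.7972; S(3,+0) = 101.7200; S(3,+1) = 117.8507; S(3,+2) = 136.5395; S(3,+3) = 158.1919
Terminal payoffs V(N, j) = max(S_T - K, 0):
  V(3,-3) = 0.000000; V(3,-2) = 0.000000; V(3,-1) = 0.000000; V(3,+0) = 0.000000; V(3,+1) = 10.550729; V(3,+2) = 29.239463; V(3,+3) = 50.891853
Backward induction: V(k, j) = exp(-r*dt) * [p_u * V(k+1, j+1) + p_m * V(k+1, j) + p_d * V(k+1, j-1)]
  V(2,-2) = exp(-r*dt) * [p_u*0.000000 + p_m*0.000000 + p_d*0.000000] = 0.000000
  V(2,-1) = exp(-r*dt) * [p_u*0.000000 + p_m*0.000000 + p_d*0.000000] = 0.000000
  V(2,+0) = exp(-r*dt) * [p_u*10.550729 + p_m*0.000000 + p_d*0.000000] = 1.694452
  V(2,+1) = exp(-r*dt) * [p_u*29.239463 + p_m*10.550729 + p_d*0.000000] = 11.716228
  V(2,+2) = exp(-r*dt) * [p_u*50.891853 + p_m*29.239463 + p_d*10.550729] = 29.444646
  V(1,-1) = exp(-r*dt) * [p_u*1.694452 + p_m*0.000000 + p_d*0.000000] = 0.272130
  V(1,+0) = exp(-r*dt) * [p_u*11.716228 + p_m*1.694452 + p_d*0.000000] = 3.009104
  V(1,+1) = exp(-r*dt) * [p_u*29.444646 + p_m*11.716228 + p_d*1.694452] = 12.816299
  V(0,+0) = exp(-r*dt) * [p_u*12.816299 + p_m*3.009104 + p_d*0.272130] = 4.107366


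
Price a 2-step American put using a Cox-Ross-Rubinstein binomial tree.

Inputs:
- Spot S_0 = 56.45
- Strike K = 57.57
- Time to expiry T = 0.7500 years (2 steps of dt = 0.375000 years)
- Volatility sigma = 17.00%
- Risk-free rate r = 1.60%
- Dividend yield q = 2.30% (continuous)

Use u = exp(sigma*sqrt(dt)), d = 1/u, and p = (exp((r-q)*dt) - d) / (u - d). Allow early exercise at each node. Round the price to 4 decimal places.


dt = T/N = 0.375000
u = exp(sigma*sqrt(dt)) = 1.109715; d = 1/u = 0.901132
p = (exp((r-q)*dt) - d) / (u - d) = 0.461429
Discount per step: exp(-r*dt) = 0.994018
Stock lattice S(k, i) with i counting down-moves:
  k=0: S(0,0) = 56.4500
  k=1: S(1,0) = 62.6434; S(1,1) = 50.8689
  k=2: S(2,0) = 69.5163; S(2,1) = 56.4500; S(2,2) = 45.8396
Terminal payoffs V(N, i) = max(K - S_T, 0):
  V(2,0) = 0.000000; V(2,1) = 1.120000; V(2,2) = 11.730386
Backward induction: V(k, i) = exp(-r*dt) * [p * V(k+1, i) + (1-p) * V(k+1, i+1)]; then take max(V_cont, immediate exercise) for American.
  V(1,0) = exp(-r*dt) * [p*0.000000 + (1-p)*1.120000] = 0.599591; exercise = 0.000000; V(1,0) = max -> 0.599591
  V(1,1) = exp(-r*dt) * [p*1.120000 + (1-p)*11.730386] = 6.793560; exercise = 6.701088; V(1,1) = max -> 6.793560
  V(0,0) = exp(-r*dt) * [p*0.599591 + (1-p)*6.793560] = 3.911939; exercise = 1.120000; V(0,0) = max -> 3.911939

Answer: Price = V(0,0) = 3.9119


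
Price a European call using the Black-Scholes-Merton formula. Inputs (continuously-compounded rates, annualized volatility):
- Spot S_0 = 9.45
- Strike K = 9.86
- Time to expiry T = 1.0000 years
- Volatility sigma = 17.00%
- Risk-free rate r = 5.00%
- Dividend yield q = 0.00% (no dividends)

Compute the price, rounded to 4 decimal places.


Answer: Price = 0.6738

Derivation:
d1 = (ln(S/K) + (r - q + 0.5*sigma^2) * T) / (sigma * sqrt(T)) = 0.12928572
d2 = d1 - sigma * sqrt(T) = -0.04071428
exp(-rT) = 0.95122942; exp(-qT) = 1.00000000
C = S_0 * exp(-qT) * N(d1) - K * exp(-rT) * N(d2)
N(d1) = 0.55143422; N(d2) = 0.48376184
C = 9.4500 * 1.00000000 * 0.55143422 - 9.8600 * 0.95122942 * 0.48376184 = 0.6738


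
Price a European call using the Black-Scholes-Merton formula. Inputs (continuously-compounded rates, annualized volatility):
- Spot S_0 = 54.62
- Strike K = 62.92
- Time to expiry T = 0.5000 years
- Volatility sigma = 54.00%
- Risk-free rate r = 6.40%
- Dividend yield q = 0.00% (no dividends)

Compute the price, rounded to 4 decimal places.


d1 = (ln(S/K) + (r - q + 0.5*sigma^2) * T) / (sigma * sqrt(T)) = -0.09575787
d2 = d1 - sigma * sqrt(T) = -0.47759553
exp(-rT) = 0.96850658; exp(-qT) = 1.00000000
C = S_0 * exp(-qT) * N(d1) - K * exp(-rT) * N(d2)
N(d1) = 0.46185644; N(d2) = 0.31646905
C = 54.6200 * 1.00000000 * 0.46185644 - 62.9200 * 0.96850658 * 0.31646905 = 5.9415

Answer: Price = 5.9415


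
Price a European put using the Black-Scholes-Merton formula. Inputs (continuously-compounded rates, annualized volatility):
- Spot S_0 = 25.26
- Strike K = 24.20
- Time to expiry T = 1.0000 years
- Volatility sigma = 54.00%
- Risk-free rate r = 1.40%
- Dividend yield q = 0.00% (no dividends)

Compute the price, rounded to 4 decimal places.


Answer: Price = 4.5578

Derivation:
d1 = (ln(S/K) + (r - q + 0.5*sigma^2) * T) / (sigma * sqrt(T)) = 0.37531386
d2 = d1 - sigma * sqrt(T) = -0.16468614
exp(-rT) = 0.98609754; exp(-qT) = 1.00000000
P = K * exp(-rT) * N(-d2) - S_0 * exp(-qT) * N(-d1)
N(-d1) = 0.35371353; N(-d2) = 0.56540449
P = 24.2000 * 0.98609754 * 0.56540449 - 25.2600 * 1.00000000 * 0.35371353 = 4.5578


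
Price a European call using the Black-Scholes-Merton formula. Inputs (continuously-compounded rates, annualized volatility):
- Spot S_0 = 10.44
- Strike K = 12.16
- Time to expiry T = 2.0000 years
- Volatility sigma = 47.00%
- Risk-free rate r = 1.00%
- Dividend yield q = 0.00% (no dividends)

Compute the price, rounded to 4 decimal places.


d1 = (ln(S/K) + (r - q + 0.5*sigma^2) * T) / (sigma * sqrt(T)) = 0.13298528
d2 = d1 - sigma * sqrt(T) = -0.53169509
exp(-rT) = 0.98019867; exp(-qT) = 1.00000000
C = S_0 * exp(-qT) * N(d1) - K * exp(-rT) * N(d2)
N(d1) = 0.55289749; N(d2) = 0.29746860
C = 10.4400 * 1.00000000 * 0.55289749 - 12.1600 * 0.98019867 * 0.29746860 = 2.2267

Answer: Price = 2.2267


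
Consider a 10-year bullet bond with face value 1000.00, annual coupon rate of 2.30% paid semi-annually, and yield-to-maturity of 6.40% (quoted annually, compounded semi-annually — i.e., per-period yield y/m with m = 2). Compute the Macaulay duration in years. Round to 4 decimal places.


Answer: Macaulay duration = 8.7364 years

Derivation:
Coupon per period c = face * coupon_rate / m = 11.500000
Periods per year m = 2; per-period yield y/m = 0.032000
Number of cashflows N = 20
Cashflows (t years, CF_t, discount factor 1/(1+y/m)^(m*t), PV):
  t = 0.5000: CF_t = 11.500000, DF = 0.968992, PV = 11.143411
  t = 1.0000: CF_t = 11.500000, DF = 0.938946, PV = 10.797879
  t = 1.5000: CF_t = 11.500000, DF = 0.909831, PV = 10.463061
  t = 2.0000: CF_t = 11.500000, DF = 0.881620, PV = 10.138625
  t = 2.5000: CF_t = 11.500000, DF = 0.854283, PV = 9.824249
  t = 3.0000: CF_t = 11.500000, DF = 0.827793, PV = 9.519621
  t = 3.5000: CF_t = 11.500000, DF = 0.802125, PV = 9.224439
  t = 4.0000: CF_t = 11.500000, DF = 0.777253, PV = 8.938410
  t = 4.5000: CF_t = 11.500000, DF = 0.753152, PV = 8.661250
  t = 5.0000: CF_t = 11.500000, DF = 0.729799, PV = 8.392684
  t = 5.5000: CF_t = 11.500000, DF = 0.707169, PV = 8.132446
  t = 6.0000: CF_t = 11.500000, DF = 0.685241, PV = 7.880277
  t = 6.5000: CF_t = 11.500000, DF = 0.663994, PV = 7.635927
  t = 7.0000: CF_t = 11.500000, DF = 0.643405, PV = 7.399154
  t = 7.5000: CF_t = 11.500000, DF = 0.623454, PV = 7.169723
  t = 8.0000: CF_t = 11.500000, DF = 0.604122, PV = 6.947406
  t = 8.5000: CF_t = 11.500000, DF = 0.585390, PV = 6.731983
  t = 9.0000: CF_t = 11.500000, DF = 0.567238, PV = 6.523239
  t = 9.5000: CF_t = 11.500000, DF = 0.549649, PV = 6.320968
  t = 10.0000: CF_t = 1011.500000, DF = 0.532606, PV = 538.730968
Price P = sum_t PV_t = 700.575718
Macaulay numerator sum_t t * PV_t:
  t * PV_t at t = 0.5000: 5.571705
  t * PV_t at t = 1.0000: 10.797879
  t * PV_t at t = 1.5000: 15.694591
  t * PV_t at t = 2.0000: 20.277250
  t * PV_t at t = 2.5000: 24.560622
  t * PV_t at t = 3.0000: 28.558863
  t * PV_t at t = 3.5000: 32.285536
  t * PV_t at t = 4.0000: 35.753639
  t * PV_t at t = 4.5000: 38.975624
  t * PV_t at t = 5.0000: 41.963420
  t * PV_t at t = 5.5000: 44.728451
  t * PV_t at t = 6.0000: 47.281661
  t * PV_t at t = 6.5000: 49.633526
  t * PV_t at t = 7.0000: 51.794079
  t * PV_t at t = 7.5000: 53.772923
  t * PV_t at t = 8.0000: 55.579249
  t * PV_t at t = 8.5000: 57.221852
  t * PV_t at t = 9.0000: 58.709151
  t * PV_t at t = 9.5000: 60.049196
  t * PV_t at t = 10.0000: 5387.309685
Macaulay duration D = (sum_t t * PV_t) / P = 6120.518902 / 700.575718 = 8.736413


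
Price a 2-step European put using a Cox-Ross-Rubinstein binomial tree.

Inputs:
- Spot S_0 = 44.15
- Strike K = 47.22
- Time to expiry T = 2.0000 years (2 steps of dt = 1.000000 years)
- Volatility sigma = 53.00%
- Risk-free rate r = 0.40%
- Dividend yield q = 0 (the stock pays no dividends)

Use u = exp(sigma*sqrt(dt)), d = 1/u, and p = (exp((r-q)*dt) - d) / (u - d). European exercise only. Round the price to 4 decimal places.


Answer: Price = V(0,0) = 13.8318

Derivation:
dt = T/N = 1.000000
u = exp(sigma*sqrt(dt)) = 1.698932; d = 1/u = 0.588605
p = (exp((r-q)*dt) - d) / (u - d) = 0.374127
Discount per step: exp(-r*dt) = 0.996008
Stock lattice S(k, i) with i counting down-moves:
  k=0: S(0,0) = 44.1500
  k=1: S(1,0) = 75.0079; S(1,1) = 25.9869
  k=2: S(2,0) = 127.4333; S(2,1) = 44.1500; S(2,2) = 15.2960
Terminal payoffs V(N, i) = max(K - S_T, 0):
  V(2,0) = 0.000000; V(2,1) = 3.070000; V(2,2) = 31.923976
Backward induction: V(k, i) = exp(-r*dt) * [p * V(k+1, i) + (1-p) * V(k+1, i+1)].
  V(1,0) = exp(-r*dt) * [p*0.000000 + (1-p)*3.070000] = 1.913761
  V(1,1) = exp(-r*dt) * [p*3.070000 + (1-p)*31.923976] = 21.044588
  V(0,0) = exp(-r*dt) * [p*1.913761 + (1-p)*21.044588] = 13.831798


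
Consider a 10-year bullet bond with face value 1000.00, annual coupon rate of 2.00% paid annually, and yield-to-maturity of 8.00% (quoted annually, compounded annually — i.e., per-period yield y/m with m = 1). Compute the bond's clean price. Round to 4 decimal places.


Coupon per period c = face * coupon_rate / m = 20.000000
Periods per year m = 1; per-period yield y/m = 0.080000
Number of cashflows N = 10
Cashflows (t years, CF_t, discount factor 1/(1+y/m)^(m*t), PV):
  t = 1.0000: CF_t = 20.000000, DF = 0.925926, PV = 18.518519
  t = 2.0000: CF_t = 20.000000, DF = 0.857339, PV = 17.146776
  t = 3.0000: CF_t = 20.000000, DF = 0.793832, PV = 15.876645
  t = 4.0000: CF_t = 20.000000, DF = 0.735030, PV = 14.700597
  t = 5.0000: CF_t = 20.000000, DF = 0.680583, PV = 13.611664
  t = 6.0000: CF_t = 20.000000, DF = 0.630170, PV = 12.603393
  t = 7.0000: CF_t = 20.000000, DF = 0.583490, PV = 11.669808
  t = 8.0000: CF_t = 20.000000, DF = 0.540269, PV = 10.805378
  t = 9.0000: CF_t = 20.000000, DF = 0.500249, PV = 10.004979
  t = 10.0000: CF_t = 1020.000000, DF = 0.463193, PV = 472.457358
Price P = sum_t PV_t = 597.395116

Answer: Price = 597.3951


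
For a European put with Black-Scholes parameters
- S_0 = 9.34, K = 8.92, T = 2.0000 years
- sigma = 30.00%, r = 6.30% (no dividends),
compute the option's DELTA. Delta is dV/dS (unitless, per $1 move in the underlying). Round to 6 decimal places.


d1 = 0.6175642129; d2 = 0.1933001442
phi(d1) = 0.3296804880; exp(-qT) = 1.0000000000; exp(-rT) = 0.8816148468
N(-d1) = 0.2684313205
Delta = -exp(-qT) * N(-d1) = -1.0000000000 * 0.2684313205 = -0.268431

Answer: Delta = -0.268431


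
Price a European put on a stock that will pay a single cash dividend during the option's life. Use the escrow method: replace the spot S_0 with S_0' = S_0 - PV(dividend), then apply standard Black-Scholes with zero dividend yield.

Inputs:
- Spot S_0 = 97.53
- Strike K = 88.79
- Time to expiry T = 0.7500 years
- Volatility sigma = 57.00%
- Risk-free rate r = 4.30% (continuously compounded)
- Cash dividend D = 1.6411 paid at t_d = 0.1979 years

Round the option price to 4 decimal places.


Answer: Price = 13.1866

Derivation:
PV(D) = D * exp(-r * t_d) = 1.6411 * 0.99152641 = 1.62719398
S_0' = S_0 - PV(D) = 97.5300 - 1.62719398 = 95.90280602
d1 = (ln(S_0'/K) + (r + sigma^2/2)*T) / (sigma*sqrt(T)) = 0.46825884
d2 = d1 - sigma*sqrt(T) = -0.02537564
exp(-rT) = 0.96826449
N(-d1) = 0.31979975; N(-d2) = 0.51012233
P = K * exp(-rT) * N(-d2) - S_0' * N(-d1) = 88.7900 * 0.96826449 * 0.51012233 - 95.90280602 * 0.31979975 = 13.1866


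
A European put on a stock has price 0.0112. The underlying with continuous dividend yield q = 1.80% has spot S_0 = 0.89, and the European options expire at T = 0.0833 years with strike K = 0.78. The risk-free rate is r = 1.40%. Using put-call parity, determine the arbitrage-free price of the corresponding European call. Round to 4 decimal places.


Put-call parity: C - P = S_0 * exp(-qT) - K * exp(-rT).
S_0 * exp(-qT) = 0.8900 * 0.99850172 = 0.88866653
K * exp(-rT) = 0.7800 * 0.99883448 = 0.77909089
C = P + S*exp(-qT) - K*exp(-rT)
C = 0.0112 + 0.88866653 - 0.77909089 = 0.1208

Answer: Call price = 0.1208


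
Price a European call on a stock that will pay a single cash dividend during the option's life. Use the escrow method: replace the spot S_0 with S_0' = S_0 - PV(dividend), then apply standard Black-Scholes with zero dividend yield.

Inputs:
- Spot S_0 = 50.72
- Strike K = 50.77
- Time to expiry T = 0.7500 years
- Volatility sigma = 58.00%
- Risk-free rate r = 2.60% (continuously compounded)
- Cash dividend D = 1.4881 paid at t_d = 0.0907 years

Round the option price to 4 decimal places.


Answer: Price = 9.5436

Derivation:
PV(D) = D * exp(-r * t_d) = 1.4881 * 0.99764458 = 1.48459490
S_0' = S_0 - PV(D) = 50.7200 - 1.48459490 = 49.23540510
d1 = (ln(S_0'/K) + (r + sigma^2/2)*T) / (sigma*sqrt(T)) = 0.22886434
d2 = d1 - sigma*sqrt(T) = -0.27343040
exp(-rT) = 0.98068890
N(d1) = 0.59051282; N(d2) = 0.39226119
C = S_0' * N(d1) - K * exp(-rT) * N(d2) = 49.23540510 * 0.59051282 - 50.7700 * 0.98068890 * 0.39226119 = 9.5436


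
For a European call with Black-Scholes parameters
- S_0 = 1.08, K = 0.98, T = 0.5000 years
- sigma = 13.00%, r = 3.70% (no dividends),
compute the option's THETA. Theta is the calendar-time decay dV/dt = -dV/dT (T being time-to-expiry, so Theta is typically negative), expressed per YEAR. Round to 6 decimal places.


Answer: Theta = -0.048504

Derivation:
d1 = 1.3042176465; d2 = 1.2122937649
phi(d1) = 0.1704300436; exp(-qT) = 1.0000000000; exp(-rT) = 0.9816700746
Theta = -S*exp(-qT)*phi(d1)*sigma/(2*sqrt(T)) - r*K*exp(-rT)*N(d2) + q*S*exp(-qT)*N(d1)
N(d1) = 0.9039203076; N(d2) = 0.8873000251; sqrt(T) = 0.7071067812
Term 1 = -1.0800 * 1.0000000000 * 0.1704300436 * 0.1300 / (2 * 0.7071067812) = -0.0169199184
Term 2 = -0.0370 * 0.9800 * 0.9816700746 * 0.8873000251 = -0.0315837611
Term 3 = 0 (no dividend yield, q = 0)
Theta = -0.0169199184 + (-0.0315837611) + (0.0000000000) = -0.048504


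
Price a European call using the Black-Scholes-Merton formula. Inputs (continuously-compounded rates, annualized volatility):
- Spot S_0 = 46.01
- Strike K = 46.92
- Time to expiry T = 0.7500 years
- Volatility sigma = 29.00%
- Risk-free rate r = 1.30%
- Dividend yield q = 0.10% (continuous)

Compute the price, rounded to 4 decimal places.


Answer: Price = 4.3783

Derivation:
d1 = (ln(S/K) + (r - q + 0.5*sigma^2) * T) / (sigma * sqrt(T)) = 0.08342608
d2 = d1 - sigma * sqrt(T) = -0.16772129
exp(-rT) = 0.99029738; exp(-qT) = 0.99925028
C = S_0 * exp(-qT) * N(d1) - K * exp(-rT) * N(d2)
N(d1) = 0.53324362; N(d2) = 0.43340127
C = 46.0100 * 0.99925028 * 0.53324362 - 46.9200 * 0.99029738 * 0.43340127 = 4.3783


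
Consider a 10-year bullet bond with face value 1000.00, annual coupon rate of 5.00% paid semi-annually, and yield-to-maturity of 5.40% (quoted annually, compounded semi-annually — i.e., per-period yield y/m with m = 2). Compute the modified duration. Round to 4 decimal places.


Coupon per period c = face * coupon_rate / m = 25.000000
Periods per year m = 2; per-period yield y/m = 0.027000
Number of cashflows N = 20
Cashflows (t years, CF_t, discount factor 1/(1+y/m)^(m*t), PV):
  t = 0.5000: CF_t = 25.000000, DF = 0.973710, PV = 24.342746
  t = 1.0000: CF_t = 25.000000, DF = 0.948111, PV = 23.702771
  t = 1.5000: CF_t = 25.000000, DF = 0.923185, PV = 23.079621
  t = 2.0000: CF_t = 25.000000, DF = 0.898914, PV = 22.472854
  t = 2.5000: CF_t = 25.000000, DF = 0.875282, PV = 21.882039
  t = 3.0000: CF_t = 25.000000, DF = 0.852270, PV = 21.306757
  t = 3.5000: CF_t = 25.000000, DF = 0.829864, PV = 20.746599
  t = 4.0000: CF_t = 25.000000, DF = 0.808047, PV = 20.201167
  t = 4.5000: CF_t = 25.000000, DF = 0.786803, PV = 19.670075
  t = 5.0000: CF_t = 25.000000, DF = 0.766118, PV = 19.152945
  t = 5.5000: CF_t = 25.000000, DF = 0.745976, PV = 18.649411
  t = 6.0000: CF_t = 25.000000, DF = 0.726365, PV = 18.159115
  t = 6.5000: CF_t = 25.000000, DF = 0.707268, PV = 17.681709
  t = 7.0000: CF_t = 25.000000, DF = 0.688674, PV = 17.216854
  t = 7.5000: CF_t = 25.000000, DF = 0.670569, PV = 16.764220
  t = 8.0000: CF_t = 25.000000, DF = 0.652939, PV = 16.323486
  t = 8.5000: CF_t = 25.000000, DF = 0.635774, PV = 15.894339
  t = 9.0000: CF_t = 25.000000, DF = 0.619059, PV = 15.476474
  t = 9.5000: CF_t = 25.000000, DF = 0.602784, PV = 15.069595
  t = 10.0000: CF_t = 1025.000000, DF = 0.586937, PV = 601.609926
Price P = sum_t PV_t = 969.402705
First compute Macaulay numerator sum_t t * PV_t:
  t * PV_t at t = 0.5000: 12.171373
  t * PV_t at t = 1.0000: 23.702771
  t * PV_t at t = 1.5000: 34.619432
  t * PV_t at t = 2.0000: 44.945708
  t * PV_t at t = 2.5000: 54.705098
  t * PV_t at t = 3.0000: 63.920270
  t * PV_t at t = 3.5000: 72.613095
  t * PV_t at t = 4.0000: 80.804668
  t * PV_t at t = 4.5000: 88.515338
  t * PV_t at t = 5.0000: 95.764727
  t * PV_t at t = 5.5000: 102.571763
  t * PV_t at t = 6.0000: 108.954692
  t * PV_t at t = 6.5000: 114.931109
  t * PV_t at t = 7.0000: 120.517978
  t * PV_t at t = 7.5000: 125.731651
  t * PV_t at t = 8.0000: 130.587888
  t * PV_t at t = 8.5000: 135.101880
  t * PV_t at t = 9.0000: 139.288266
  t * PV_t at t = 9.5000: 143.161152
  t * PV_t at t = 10.0000: 6016.099265
Macaulay duration D = 7708.708125 / 969.402705 = 7.952018
Modified duration = D / (1 + y/m) = 7.952018 / (1 + 0.027000) = 7.742959

Answer: Modified duration = 7.7430


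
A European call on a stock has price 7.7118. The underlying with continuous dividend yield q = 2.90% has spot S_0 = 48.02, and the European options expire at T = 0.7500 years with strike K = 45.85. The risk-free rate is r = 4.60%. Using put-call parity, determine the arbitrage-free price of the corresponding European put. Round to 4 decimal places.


Answer: Put price = 5.0201

Derivation:
Put-call parity: C - P = S_0 * exp(-qT) - K * exp(-rT).
S_0 * exp(-qT) = 48.0200 * 0.97848483 = 46.98684133
K * exp(-rT) = 45.8500 * 0.96608834 = 44.29515037
P = C - S*exp(-qT) + K*exp(-rT)
P = 7.7118 - 46.98684133 + 44.29515037 = 5.0201


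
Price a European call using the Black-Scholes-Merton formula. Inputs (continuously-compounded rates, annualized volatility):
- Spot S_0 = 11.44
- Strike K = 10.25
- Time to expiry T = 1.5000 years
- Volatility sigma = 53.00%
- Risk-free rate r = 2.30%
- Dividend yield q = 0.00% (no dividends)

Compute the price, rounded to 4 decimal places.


Answer: Price = 3.5489

Derivation:
d1 = (ln(S/K) + (r - q + 0.5*sigma^2) * T) / (sigma * sqrt(T)) = 0.54691911
d2 = d1 - sigma * sqrt(T) = -0.10219567
exp(-rT) = 0.96608834; exp(-qT) = 1.00000000
C = S_0 * exp(-qT) * N(d1) - K * exp(-rT) * N(d2)
N(d1) = 0.70778285; N(d2) = 0.45930068
C = 11.4400 * 1.00000000 * 0.70778285 - 10.2500 * 0.96608834 * 0.45930068 = 3.5489


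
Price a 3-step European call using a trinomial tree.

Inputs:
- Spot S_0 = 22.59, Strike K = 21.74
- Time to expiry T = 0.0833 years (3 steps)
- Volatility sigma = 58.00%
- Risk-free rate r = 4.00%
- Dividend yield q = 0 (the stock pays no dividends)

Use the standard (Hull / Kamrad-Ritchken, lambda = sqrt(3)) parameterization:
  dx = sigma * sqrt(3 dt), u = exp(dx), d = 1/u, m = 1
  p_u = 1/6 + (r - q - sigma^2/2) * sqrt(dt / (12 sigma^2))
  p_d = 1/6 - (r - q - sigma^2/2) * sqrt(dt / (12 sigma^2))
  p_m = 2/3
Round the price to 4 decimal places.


dt = T/N = 0.027767; dx = sigma*sqrt(3*dt) = 0.167398
u = exp(dx) = 1.182225; d = 1/u = 0.845863
p_u = 0.156034, p_m = 0.666667, p_d = 0.177299
Discount per step: exp(-r*dt) = 0.998890
Stock lattice S(k, j) with j the centered position index:
  k=0: S(0,+0) = 22.5900
  k=1: S(1,-1) = 19.1080; S(1,+0) = 22.5900; S(1,+1) = 26.7065
  k=2: S(2,-2) = 16.1628; S(2,-1) = 19.1080; S(2,+0) = 22.5900; S(2,+1) = 26.7065; S(2,+2) = 31.5730
  k=3: S(3,-3) = 13.6715; S(3,-2) = 16.1628; S(3,-1) = 19.1080; S(3,+0) = 22.5900; S(3,+1) = 26.7065; S(3,+2) = 31.5730; S(3,+3) = 37.3264
Terminal payoffs V(N, j) = max(S_T - K, 0):
  V(3,-3) = 0.000000; V(3,-2) = 0.000000; V(3,-1) = 0.000000; V(3,+0) = 0.850000; V(3,+1) = 4.966458; V(3,+2) = 9.833037; V(3,+3) = 15.586428
Backward induction: V(k, j) = exp(-r*dt) * [p_u * V(k+1, j+1) + p_m * V(k+1, j) + p_d * V(k+1, j-1)]
  V(2,-2) = exp(-r*dt) * [p_u*0.000000 + p_m*0.000000 + p_d*0.000000] = 0.000000
  V(2,-1) = exp(-r*dt) * [p_u*0.850000 + p_m*0.000000 + p_d*0.000000] = 0.132482
  V(2,+0) = exp(-r*dt) * [p_u*4.966458 + p_m*0.850000 + p_d*0.000000] = 1.340115
  V(2,+1) = exp(-r*dt) * [p_u*9.833037 + p_m*4.966458 + p_d*0.850000] = 4.990421
  V(2,+2) = exp(-r*dt) * [p_u*15.586428 + p_m*9.833037 + p_d*4.966458] = 9.856970
  V(1,-1) = exp(-r*dt) * [p_u*1.340115 + p_m*0.132482 + p_d*0.000000] = 0.297095
  V(1,+0) = exp(-r*dt) * [p_u*4.990421 + p_m*1.340115 + p_d*0.132482] = 1.693694
  V(1,+1) = exp(-r*dt) * [p_u*9.856970 + p_m*4.990421 + p_d*1.340115] = 5.096910
  V(0,+0) = exp(-r*dt) * [p_u*5.096910 + p_m*1.693694 + p_d*0.297095] = 1.974902

Answer: Price = V(0,0) = 1.9749


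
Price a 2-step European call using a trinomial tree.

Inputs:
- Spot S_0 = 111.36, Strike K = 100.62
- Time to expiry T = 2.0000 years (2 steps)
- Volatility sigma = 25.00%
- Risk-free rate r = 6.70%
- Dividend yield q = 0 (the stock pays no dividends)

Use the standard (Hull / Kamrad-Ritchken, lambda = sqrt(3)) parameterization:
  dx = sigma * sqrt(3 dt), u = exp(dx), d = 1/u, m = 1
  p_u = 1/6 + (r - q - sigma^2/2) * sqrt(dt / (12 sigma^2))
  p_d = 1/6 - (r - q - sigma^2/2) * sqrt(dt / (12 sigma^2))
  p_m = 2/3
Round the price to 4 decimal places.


dt = T/N = 1.000000; dx = sigma*sqrt(3*dt) = 0.433013
u = exp(dx) = 1.541896; d = 1/u = 0.648552
p_u = 0.207947, p_m = 0.666667, p_d = 0.125386
Discount per step: exp(-r*dt) = 0.935195
Stock lattice S(k, j) with j the centered position index:
  k=0: S(0,+0) = 111.3600
  k=1: S(1,-1) = 72.2228; S(1,+0) = 111.3600; S(1,+1) = 171.7055
  k=2: S(2,-2) = 46.8402; S(2,-1) = 72.2228; S(2,+0) = 111.3600; S(2,+1) = 171.7055; S(2,+2) = 264.7520
Terminal payoffs V(N, j) = max(S_T - K, 0):
  V(2,-2) = 0.000000; V(2,-1) = 0.000000; V(2,+0) = 10.740000; V(2,+1) = 71.085517; V(2,+2) = 164.132016
Backward induction: V(k, j) = exp(-r*dt) * [p_u * V(k+1, j+1) + p_m * V(k+1, j) + p_d * V(k+1, j-1)]
  V(1,-1) = exp(-r*dt) * [p_u*10.740000 + p_m*0.000000 + p_d*0.000000] = 2.088621
  V(1,+0) = exp(-r*dt) * [p_u*71.085517 + p_m*10.740000 + p_d*0.000000] = 20.520086
  V(1,+1) = exp(-r*dt) * [p_u*164.132016 + p_m*71.085517 + p_d*10.740000] = 77.497556
  V(0,+0) = exp(-r*dt) * [p_u*77.497556 + p_m*20.520086 + p_d*2.088621] = 28.109482

Answer: Price = V(0,0) = 28.1095


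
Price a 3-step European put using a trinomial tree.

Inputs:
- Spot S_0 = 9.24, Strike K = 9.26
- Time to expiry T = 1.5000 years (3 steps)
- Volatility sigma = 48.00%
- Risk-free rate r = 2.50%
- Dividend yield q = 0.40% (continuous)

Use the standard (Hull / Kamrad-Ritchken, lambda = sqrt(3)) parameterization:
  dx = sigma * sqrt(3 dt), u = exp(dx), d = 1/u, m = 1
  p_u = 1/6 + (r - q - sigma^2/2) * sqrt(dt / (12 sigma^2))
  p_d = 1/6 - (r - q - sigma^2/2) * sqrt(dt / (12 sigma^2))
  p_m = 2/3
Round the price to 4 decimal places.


Answer: Price = V(0,0) = 1.7609

Derivation:
dt = T/N = 0.500000; dx = sigma*sqrt(3*dt) = 0.587878
u = exp(dx) = 1.800164; d = 1/u = 0.555505
p_u = 0.126607, p_m = 0.666667, p_d = 0.206726
Discount per step: exp(-r*dt) = 0.987578
Stock lattice S(k, j) with j the centered position index:
  k=0: S(0,+0) = 9.2400
  k=1: S(1,-1) = 5.1329; S(1,+0) = 9.2400; S(1,+1) = 16.6335
  k=2: S(2,-2) = 2.8513; S(2,-1) = 5.1329; S(2,+0) = 9.2400; S(2,+1) = 16.6335; S(2,+2) = 29.9430
  k=3: S(3,-3) = 1.5839; S(3,-2) = 2.8513; S(3,-1) = 5.1329; S(3,+0) = 9.2400; S(3,+1) = 16.6335; S(3,+2) = 29.9430; S(3,+3) = 53.9024
Terminal payoffs V(N, j) = max(K - S_T, 0):
  V(3,-3) = 7.676070; V(3,-2) = 6.408666; V(3,-1) = 4.127133; V(3,+0) = 0.020000; V(3,+1) = 0.000000; V(3,+2) = 0.000000; V(3,+3) = 0.000000
Backward induction: V(k, j) = exp(-r*dt) * [p_u * V(k+1, j+1) + p_m * V(k+1, j) + p_d * V(k+1, j-1)]
  V(2,-2) = exp(-r*dt) * [p_u*4.127133 + p_m*6.408666 + p_d*7.676070] = 6.302537
  V(2,-1) = exp(-r*dt) * [p_u*0.020000 + p_m*4.127133 + p_d*6.408666] = 4.028125
  V(2,+0) = exp(-r*dt) * [p_u*0.000000 + p_m*0.020000 + p_d*4.127133] = 0.855755
  V(2,+1) = exp(-r*dt) * [p_u*0.000000 + p_m*0.000000 + p_d*0.020000] = 0.004083
  V(2,+2) = exp(-r*dt) * [p_u*0.000000 + p_m*0.000000 + p_d*0.000000] = 0.000000
  V(1,-1) = exp(-r*dt) * [p_u*0.855755 + p_m*4.028125 + p_d*6.302537] = 4.045770
  V(1,+0) = exp(-r*dt) * [p_u*0.004083 + p_m*0.855755 + p_d*4.028125] = 1.386301
  V(1,+1) = exp(-r*dt) * [p_u*0.000000 + p_m*0.004083 + p_d*0.855755] = 0.177398
  V(0,+0) = exp(-r*dt) * [p_u*0.177398 + p_m*1.386301 + p_d*4.045770] = 1.760877


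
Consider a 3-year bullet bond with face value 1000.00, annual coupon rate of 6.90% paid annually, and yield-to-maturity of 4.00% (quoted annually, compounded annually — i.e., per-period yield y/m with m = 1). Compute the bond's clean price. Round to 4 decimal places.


Coupon per period c = face * coupon_rate / m = 69.000000
Periods per year m = 1; per-period yield y/m = 0.040000
Number of cashflows N = 3
Cashflows (t years, CF_t, discount factor 1/(1+y/m)^(m*t), PV):
  t = 1.0000: CF_t = 69.000000, DF = 0.961538, PV = 66.346154
  t = 2.0000: CF_t = 69.000000, DF = 0.924556, PV = 63.794379
  t = 3.0000: CF_t = 1069.000000, DF = 0.888996, PV = 950.337107
Price P = sum_t PV_t = 1080.477640

Answer: Price = 1080.4776


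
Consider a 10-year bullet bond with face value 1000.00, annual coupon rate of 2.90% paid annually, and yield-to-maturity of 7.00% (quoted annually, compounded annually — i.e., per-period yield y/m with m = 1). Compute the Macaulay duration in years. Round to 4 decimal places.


Answer: Macaulay duration = 8.5543 years

Derivation:
Coupon per period c = face * coupon_rate / m = 29.000000
Periods per year m = 1; per-period yield y/m = 0.070000
Number of cashflows N = 10
Cashflows (t years, CF_t, discount factor 1/(1+y/m)^(m*t), PV):
  t = 1.0000: CF_t = 29.000000, DF = 0.934579, PV = 27.102804
  t = 2.0000: CF_t = 29.000000, DF = 0.873439, PV = 25.329723
  t = 3.0000: CF_t = 29.000000, DF = 0.816298, PV = 23.672638
  t = 4.0000: CF_t = 29.000000, DF = 0.762895, PV = 22.123961
  t = 5.0000: CF_t = 29.000000, DF = 0.712986, PV = 20.676599
  t = 6.0000: CF_t = 29.000000, DF = 0.666342, PV = 19.323924
  t = 7.0000: CF_t = 29.000000, DF = 0.622750, PV = 18.059743
  t = 8.0000: CF_t = 29.000000, DF = 0.582009, PV = 16.878264
  t = 9.0000: CF_t = 29.000000, DF = 0.543934, PV = 15.774079
  t = 10.0000: CF_t = 1029.000000, DF = 0.508349, PV = 523.091422
Price P = sum_t PV_t = 712.033157
Macaulay numerator sum_t t * PV_t:
  t * PV_t at t = 1.0000: 27.102804
  t * PV_t at t = 2.0000: 50.659446
  t * PV_t at t = 3.0000: 71.017915
  t * PV_t at t = 4.0000: 88.495845
  t * PV_t at t = 5.0000: 103.382996
  t * PV_t at t = 6.0000: 115.943547
  t * PV_t at t = 7.0000: 126.418198
  t * PV_t at t = 8.0000: 135.026112
  t * PV_t at t = 9.0000: 141.966707
  t * PV_t at t = 10.0000: 5230.914216
Macaulay duration D = (sum_t t * PV_t) / P = 6090.927786 / 712.033157 = 8.554275


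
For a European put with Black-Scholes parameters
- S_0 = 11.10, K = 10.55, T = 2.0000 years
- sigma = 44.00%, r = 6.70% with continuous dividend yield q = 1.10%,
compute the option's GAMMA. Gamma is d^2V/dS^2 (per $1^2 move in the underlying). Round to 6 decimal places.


d1 = 0.5727874261; d2 = -0.0494665413
phi(d1) = 0.3385846138; exp(-qT) = 0.9782402351; exp(-rT) = 0.8745900646
Gamma = exp(-qT) * phi(d1) / (S * sigma * sqrt(T)) = 0.9782402351 * 0.3385846138 / (11.1000 * 0.4400 * 1.4142135624) = 0.047954

Answer: Gamma = 0.047954


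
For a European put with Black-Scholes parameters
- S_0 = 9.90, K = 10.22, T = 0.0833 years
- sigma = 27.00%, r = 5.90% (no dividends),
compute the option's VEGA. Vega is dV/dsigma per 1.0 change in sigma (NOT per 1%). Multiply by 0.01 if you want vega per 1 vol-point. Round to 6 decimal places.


d1 = -0.3061959991; d2 = -0.3841226954
phi(d1) = 0.3806722432; exp(-qT) = 1.0000000000; exp(-rT) = 0.9950973574
Vega = S * exp(-qT) * phi(d1) * sqrt(T) = 9.9000 * 1.0000000000 * 0.3806722432 * 0.2886173938 = 1.087699

Answer: Vega = 1.087699


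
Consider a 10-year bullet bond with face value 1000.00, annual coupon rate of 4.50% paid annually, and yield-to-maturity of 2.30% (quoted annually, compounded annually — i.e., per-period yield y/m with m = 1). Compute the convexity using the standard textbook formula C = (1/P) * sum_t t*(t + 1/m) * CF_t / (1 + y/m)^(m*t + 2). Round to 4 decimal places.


Coupon per period c = face * coupon_rate / m = 45.000000
Periods per year m = 1; per-period yield y/m = 0.023000
Number of cashflows N = 10
Cashflows (t years, CF_t, discount factor 1/(1+y/m)^(m*t), PV):
  t = 1.0000: CF_t = 45.000000, DF = 0.977517, PV = 43.988270
  t = 2.0000: CF_t = 45.000000, DF = 0.955540, PV = 42.999286
  t = 3.0000: CF_t = 45.000000, DF = 0.934056, PV = 42.032538
  t = 4.0000: CF_t = 45.000000, DF = 0.913056, PV = 41.087525
  t = 5.0000: CF_t = 45.000000, DF = 0.892528, PV = 40.163758
  t = 6.0000: CF_t = 45.000000, DF = 0.872461, PV = 39.260761
  t = 7.0000: CF_t = 45.000000, DF = 0.852846, PV = 38.378065
  t = 8.0000: CF_t = 45.000000, DF = 0.833671, PV = 37.515215
  t = 9.0000: CF_t = 45.000000, DF = 0.814928, PV = 36.671765
  t = 10.0000: CF_t = 1045.000000, DF = 0.796606, PV = 832.453442
Price P = sum_t PV_t = 1194.550625
Convexity numerator sum_t t*(t + 1/m) * CF_t / (1+y/m)^(m*t + 2):
  t = 1.0000: term = 84.065076
  t = 2.0000: term = 246.525149
  t = 3.0000: term = 481.965100
  t = 4.0000: term = 785.215217
  t = 5.0000: term = 1151.341960
  t = 6.0000: term = 1575.639046
  t = 7.0000: term = 2053.618828
  t = 8.0000: term = 2581.003973
  t = 9.0000: term = 3153.719420
  t = 10.0000: term = 87498.653754
Convexity = (1/P) * sum = 99611.747521 / 1194.550625 = 83.388469

Answer: Convexity = 83.3885


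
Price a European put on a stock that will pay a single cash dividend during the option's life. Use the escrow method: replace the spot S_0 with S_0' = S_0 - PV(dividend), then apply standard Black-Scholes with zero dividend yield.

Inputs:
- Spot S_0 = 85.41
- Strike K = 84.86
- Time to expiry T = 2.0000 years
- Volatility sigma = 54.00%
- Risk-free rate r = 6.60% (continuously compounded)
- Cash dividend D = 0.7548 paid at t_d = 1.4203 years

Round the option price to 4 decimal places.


PV(D) = D * exp(-r * t_d) = 0.7548 * 0.91051965 = 0.68726023
S_0' = S_0 - PV(D) = 85.4100 - 0.68726023 = 84.72273977
d1 = (ln(S_0'/K) + (r + sigma^2/2)*T) / (sigma*sqrt(T)) = 0.55256624
d2 = d1 - sigma*sqrt(T) = -0.21110909
exp(-rT) = 0.87634100
N(-d1) = 0.29028023; N(-d2) = 0.58359892
P = K * exp(-rT) * N(-d2) - S_0' * N(-d1) = 84.8600 * 0.87634100 * 0.58359892 - 84.72273977 * 0.29028023 = 18.8068

Answer: Price = 18.8068


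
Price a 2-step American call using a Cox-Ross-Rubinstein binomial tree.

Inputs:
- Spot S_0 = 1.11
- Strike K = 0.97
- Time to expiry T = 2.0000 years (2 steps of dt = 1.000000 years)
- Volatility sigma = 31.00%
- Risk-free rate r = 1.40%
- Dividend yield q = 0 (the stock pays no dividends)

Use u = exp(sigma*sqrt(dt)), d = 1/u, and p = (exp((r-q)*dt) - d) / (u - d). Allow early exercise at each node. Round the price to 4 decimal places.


Answer: Price = V(0,0) = 0.2783

Derivation:
dt = T/N = 1.000000
u = exp(sigma*sqrt(dt)) = 1.363425; d = 1/u = 0.733447
p = (exp((r-q)*dt) - d) / (u - d) = 0.445494
Discount per step: exp(-r*dt) = 0.986098
Stock lattice S(k, i) with i counting down-moves:
  k=0: S(0,0) = 1.1100
  k=1: S(1,0) = 1.5134; S(1,1) = 0.8141
  k=2: S(2,0) = 2.0634; S(2,1) = 1.1100; S(2,2) = 0.5971
Terminal payoffs V(N, i) = max(S_T - K, 0):
  V(2,0) = 1.093410; V(2,1) = 0.140000; V(2,2) = 0.000000
Backward induction: V(k, i) = exp(-r*dt) * [p * V(k+1, i) + (1-p) * V(k+1, i+1)]; then take max(V_cont, immediate exercise) for American.
  V(1,0) = exp(-r*dt) * [p*1.093410 + (1-p)*0.140000] = 0.556887; exercise = 0.543402; V(1,0) = max -> 0.556887
  V(1,1) = exp(-r*dt) * [p*0.140000 + (1-p)*0.000000] = 0.061502; exercise = 0.000000; V(1,1) = max -> 0.061502
  V(0,0) = exp(-r*dt) * [p*0.556887 + (1-p)*0.061502] = 0.278270; exercise = 0.140000; V(0,0) = max -> 0.278270


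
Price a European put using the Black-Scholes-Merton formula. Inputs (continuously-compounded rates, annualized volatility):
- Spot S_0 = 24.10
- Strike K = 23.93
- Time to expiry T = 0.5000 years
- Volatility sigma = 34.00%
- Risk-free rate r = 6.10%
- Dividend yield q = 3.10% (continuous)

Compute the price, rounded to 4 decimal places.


d1 = (ln(S/K) + (r - q + 0.5*sigma^2) * T) / (sigma * sqrt(T)) = 0.21204443
d2 = d1 - sigma * sqrt(T) = -0.02837188
exp(-rT) = 0.96996043; exp(-qT) = 0.98461951
P = K * exp(-rT) * N(-d2) - S_0 * exp(-qT) * N(-d1)
N(-d1) = 0.41603619; N(-d2) = 0.51131722
P = 23.9300 * 0.96996043 * 0.51131722 - 24.1000 * 0.98461951 * 0.41603619 = 1.9960

Answer: Price = 1.9960


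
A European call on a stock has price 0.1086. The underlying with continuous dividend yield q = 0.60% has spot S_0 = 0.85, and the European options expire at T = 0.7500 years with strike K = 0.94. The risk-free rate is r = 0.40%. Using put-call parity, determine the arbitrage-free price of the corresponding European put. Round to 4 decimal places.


Answer: Put price = 0.1996

Derivation:
Put-call parity: C - P = S_0 * exp(-qT) - K * exp(-rT).
S_0 * exp(-qT) = 0.8500 * 0.99551011 = 0.84618359
K * exp(-rT) = 0.9400 * 0.99700450 = 0.93718423
P = C - S*exp(-qT) + K*exp(-rT)
P = 0.1086 - 0.84618359 + 0.93718423 = 0.1996


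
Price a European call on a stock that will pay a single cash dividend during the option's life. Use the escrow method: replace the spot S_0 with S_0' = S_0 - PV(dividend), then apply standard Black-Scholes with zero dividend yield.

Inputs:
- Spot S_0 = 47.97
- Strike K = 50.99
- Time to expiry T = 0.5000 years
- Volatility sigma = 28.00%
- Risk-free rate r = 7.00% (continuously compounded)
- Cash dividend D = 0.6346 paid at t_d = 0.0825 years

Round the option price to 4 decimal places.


Answer: Price = 2.9338

Derivation:
PV(D) = D * exp(-r * t_d) = 0.6346 * 0.99424164 = 0.63094575
S_0' = S_0 - PV(D) = 47.9700 - 0.63094575 = 47.33905425
d1 = (ln(S_0'/K) + (r + sigma^2/2)*T) / (sigma*sqrt(T)) = -0.09946926
d2 = d1 - sigma*sqrt(T) = -0.29745916
exp(-rT) = 0.96560542
N(d1) = 0.46038285; N(d2) = 0.38305799
C = S_0' * N(d1) - K * exp(-rT) * N(d2) = 47.33905425 * 0.46038285 - 50.9900 * 0.96560542 * 0.38305799 = 2.9338


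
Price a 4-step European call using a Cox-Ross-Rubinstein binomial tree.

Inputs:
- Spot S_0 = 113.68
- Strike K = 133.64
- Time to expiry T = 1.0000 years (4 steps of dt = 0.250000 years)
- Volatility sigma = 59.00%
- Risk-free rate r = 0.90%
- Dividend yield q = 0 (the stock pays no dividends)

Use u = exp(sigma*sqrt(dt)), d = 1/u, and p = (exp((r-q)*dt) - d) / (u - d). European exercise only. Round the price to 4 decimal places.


dt = T/N = 0.250000
u = exp(sigma*sqrt(dt)) = 1.343126; d = 1/u = 0.744532
p = (exp((r-q)*dt) - d) / (u - d) = 0.430543
Discount per step: exp(-r*dt) = 0.997753
Stock lattice S(k, i) with i counting down-moves:
  k=0: S(0,0) = 113.6800
  k=1: S(1,0) = 152.6866; S(1,1) = 84.6384
  k=2: S(2,0) = 205.0774; S(2,1) = 113.6800; S(2,2) = 63.0159
  k=3: S(3,0) = 275.4449; S(3,1) = 152.6866; S(3,2) = 84.6384; S(3,3) = 46.9173
  k=4: S(4,0) = 369.9573; S(4,1) = 205.0774; S(4,2) = 113.6800; S(4,3) = 63.0159; S(4,4) = 34.9314
Terminal payoffs V(N, i) = max(S_T - K, 0):
  V(4,0) = 236.317259; V(4,1) = 71.437403; V(4,2) = 0.000000; V(4,3) = 0.000000; V(4,4) = 0.000000
Backward induction: V(k, i) = exp(-r*dt) * [p * V(k+1, i) + (1-p) * V(k+1, i+1)].
  V(3,0) = exp(-r*dt) * [p*236.317259 + (1-p)*71.437403] = 142.105218
  V(3,1) = exp(-r*dt) * [p*71.437403 + (1-p)*0.000000] = 30.687767
  V(3,2) = exp(-r*dt) * [p*0.000000 + (1-p)*0.000000] = 0.000000
  V(3,3) = exp(-r*dt) * [p*0.000000 + (1-p)*0.000000] = 0.000000
  V(2,0) = exp(-r*dt) * [p*142.105218 + (1-p)*30.687767] = 78.481019
  V(2,1) = exp(-r*dt) * [p*30.687767 + (1-p)*0.000000] = 13.182717
  V(2,2) = exp(-r*dt) * [p*0.000000 + (1-p)*0.000000] = 0.000000
  V(1,0) = exp(-r*dt) * [p*78.481019 + (1-p)*13.182717] = 41.203648
  V(1,1) = exp(-r*dt) * [p*13.182717 + (1-p)*0.000000] = 5.662974
  V(0,0) = exp(-r*dt) * [p*41.203648 + (1-p)*5.662974] = 20.917654

Answer: Price = V(0,0) = 20.9177


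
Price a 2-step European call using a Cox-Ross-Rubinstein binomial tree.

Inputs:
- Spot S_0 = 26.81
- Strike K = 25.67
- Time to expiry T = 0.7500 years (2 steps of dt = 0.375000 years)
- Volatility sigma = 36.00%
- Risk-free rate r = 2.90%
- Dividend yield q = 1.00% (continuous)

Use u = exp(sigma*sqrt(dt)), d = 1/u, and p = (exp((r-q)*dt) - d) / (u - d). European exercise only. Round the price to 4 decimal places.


dt = T/N = 0.375000
u = exp(sigma*sqrt(dt)) = 1.246643; d = 1/u = 0.802154
p = (exp((r-q)*dt) - d) / (u - d) = 0.461196
Discount per step: exp(-r*dt) = 0.989184
Stock lattice S(k, i) with i counting down-moves:
  k=0: S(0,0) = 26.8100
  k=1: S(1,0) = 33.4225; S(1,1) = 21.5058
  k=2: S(2,0) = 41.6659; S(2,1) = 26.8100; S(2,2) = 17.2509
Terminal payoffs V(N, i) = max(S_T - K, 0):
  V(2,0) = 15.995902; V(2,1) = 1.140000; V(2,2) = 0.000000
Backward induction: V(k, i) = exp(-r*dt) * [p * V(k+1, i) + (1-p) * V(k+1, i+1)].
  V(1,0) = exp(-r*dt) * [p*15.995902 + (1-p)*1.140000] = 7.905039
  V(1,1) = exp(-r*dt) * [p*1.140000 + (1-p)*0.000000] = 0.520076
  V(0,0) = exp(-r*dt) * [p*7.905039 + (1-p)*0.520076] = 3.883524

Answer: Price = V(0,0) = 3.8835


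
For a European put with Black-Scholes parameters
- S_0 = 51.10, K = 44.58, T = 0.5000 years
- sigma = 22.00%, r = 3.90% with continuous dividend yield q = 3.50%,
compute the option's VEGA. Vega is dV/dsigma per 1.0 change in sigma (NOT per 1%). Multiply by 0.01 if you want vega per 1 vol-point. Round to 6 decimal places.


d1 = 0.9680881256; d2 = 0.8125246338
phi(d1) = 0.2496898222; exp(-qT) = 0.9826522357; exp(-rT) = 0.9806888952
Vega = S * exp(-qT) * phi(d1) * sqrt(T) = 51.1000 * 0.9826522357 * 0.2496898222 * 0.7071067812 = 8.865568

Answer: Vega = 8.865568
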